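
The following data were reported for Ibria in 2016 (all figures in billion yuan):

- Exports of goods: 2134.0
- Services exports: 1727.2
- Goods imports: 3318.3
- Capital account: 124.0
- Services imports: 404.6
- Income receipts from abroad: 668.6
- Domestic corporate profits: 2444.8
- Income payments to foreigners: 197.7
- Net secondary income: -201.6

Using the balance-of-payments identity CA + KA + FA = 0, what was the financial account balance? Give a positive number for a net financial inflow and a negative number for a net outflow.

Goods balance = 2134.0 - 3318.3 = -1184.3
Services balance = 1727.2 - 404.6 = 1322.6
Trade balance (goods + services) = -1184.3 + 1322.6 = 138.3
Net primary income = 668.6 - 197.7 = 470.9
Net secondary income = -201.6
Current account = 138.3 + 470.9 + (-201.6) = 407.6
Financial account = -(407.6 + 124.0) = -531.6

-531.6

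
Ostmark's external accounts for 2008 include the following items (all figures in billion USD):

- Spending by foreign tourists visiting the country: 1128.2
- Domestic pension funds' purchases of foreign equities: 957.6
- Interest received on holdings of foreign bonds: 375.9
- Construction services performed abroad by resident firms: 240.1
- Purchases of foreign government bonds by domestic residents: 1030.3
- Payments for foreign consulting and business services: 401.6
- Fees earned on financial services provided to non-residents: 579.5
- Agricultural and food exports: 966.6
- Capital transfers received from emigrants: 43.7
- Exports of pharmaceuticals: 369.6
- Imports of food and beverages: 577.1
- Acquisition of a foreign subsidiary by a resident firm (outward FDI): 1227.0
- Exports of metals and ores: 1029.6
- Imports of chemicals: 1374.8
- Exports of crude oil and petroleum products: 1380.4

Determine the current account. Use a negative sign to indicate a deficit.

3716.4

Goods: 1380.4 + 1029.6 + 369.6 - 577.1 + 966.6 - 1374.8 = 1794.3
Services: -401.6 + 240.1 + 579.5 + 1128.2 = 1546.2
Primary income: 375.9
Current account = 1794.3 + 1546.2 + 375.9 = 3716.4
(Excluded from the current account — financial account: domestic pension funds' purchases of foreign equities 957.6, purchases of foreign government bonds by domestic residents 1030.3, acquisition of a foreign subsidiary by a resident firm (outward FDI) 1227.0; capital account: capital transfers received from emigrants 43.7.)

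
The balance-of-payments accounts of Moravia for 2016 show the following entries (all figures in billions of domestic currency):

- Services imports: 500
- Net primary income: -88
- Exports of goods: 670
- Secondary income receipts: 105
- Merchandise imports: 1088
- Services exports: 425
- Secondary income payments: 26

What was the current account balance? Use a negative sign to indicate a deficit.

-502

Goods balance = 670 - 1088 = -418
Services balance = 425 - 500 = -75
Trade balance (goods + services) = -418 + (-75) = -493
Net primary income = -88
Net secondary income = 105 - 26 = 79
Current account = -493 + (-88) + 79 = -502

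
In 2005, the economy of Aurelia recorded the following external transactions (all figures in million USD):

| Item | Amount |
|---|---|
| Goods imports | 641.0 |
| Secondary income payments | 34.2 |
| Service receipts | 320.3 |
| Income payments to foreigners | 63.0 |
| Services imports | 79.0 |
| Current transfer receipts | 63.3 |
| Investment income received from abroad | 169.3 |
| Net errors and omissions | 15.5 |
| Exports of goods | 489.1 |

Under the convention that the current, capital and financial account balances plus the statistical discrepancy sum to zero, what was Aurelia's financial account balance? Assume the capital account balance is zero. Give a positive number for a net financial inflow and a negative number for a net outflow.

Goods balance = 489.1 - 641.0 = -151.9
Services balance = 320.3 - 79.0 = 241.3
Trade balance (goods + services) = -151.9 + 241.3 = 89.4
Net primary income = 169.3 - 63.0 = 106.3
Net secondary income = 63.3 - 34.2 = 29.1
Current account = 89.4 + 106.3 + 29.1 = 224.8
Financial account = -(224.8 + 15.5) = -240.3

-240.3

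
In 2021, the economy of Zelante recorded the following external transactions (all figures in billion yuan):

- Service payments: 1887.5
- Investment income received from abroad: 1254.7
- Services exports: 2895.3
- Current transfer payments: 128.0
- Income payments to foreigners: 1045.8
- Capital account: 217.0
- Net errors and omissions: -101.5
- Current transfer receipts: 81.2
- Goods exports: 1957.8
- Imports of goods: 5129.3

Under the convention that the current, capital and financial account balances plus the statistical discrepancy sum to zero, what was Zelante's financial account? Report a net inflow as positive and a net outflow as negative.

Goods balance = 1957.8 - 5129.3 = -3171.5
Services balance = 2895.3 - 1887.5 = 1007.8
Trade balance (goods + services) = -3171.5 + 1007.8 = -2163.7
Net primary income = 1254.7 - 1045.8 = 208.9
Net secondary income = 81.2 - 128.0 = -46.8
Current account = -2163.7 + 208.9 + (-46.8) = -2001.6
Financial account = -(-2001.6 + 217.0 + (-101.5)) = 1886.1

1886.1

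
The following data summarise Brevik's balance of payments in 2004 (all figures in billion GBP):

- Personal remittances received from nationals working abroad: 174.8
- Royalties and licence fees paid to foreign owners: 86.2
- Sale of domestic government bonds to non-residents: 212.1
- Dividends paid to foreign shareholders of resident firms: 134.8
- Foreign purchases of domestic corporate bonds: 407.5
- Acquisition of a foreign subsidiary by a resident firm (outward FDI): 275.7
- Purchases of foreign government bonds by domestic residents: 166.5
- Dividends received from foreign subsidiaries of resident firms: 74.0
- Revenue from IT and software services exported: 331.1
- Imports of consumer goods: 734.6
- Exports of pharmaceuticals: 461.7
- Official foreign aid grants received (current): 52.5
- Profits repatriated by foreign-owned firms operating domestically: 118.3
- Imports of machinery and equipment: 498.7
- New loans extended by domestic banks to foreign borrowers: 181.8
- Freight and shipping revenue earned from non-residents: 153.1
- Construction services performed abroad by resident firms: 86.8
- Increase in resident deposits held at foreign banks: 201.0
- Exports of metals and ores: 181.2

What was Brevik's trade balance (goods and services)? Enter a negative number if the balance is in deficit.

-105.6

Goods: 461.7 - 734.6 + 181.2 - 498.7 = -590.4
Services: 86.8 + 331.1 - 86.2 + 153.1 = 484.8
Trade balance = -590.4 + 484.8 = -105.6
(Excluded from the trade balance — secondary income: personal remittances received from nationals working abroad 174.8, official foreign aid grants received (current) 52.5; financial account: sale of domestic government bonds to non-residents 212.1, foreign purchases of domestic corporate bonds 407.5, acquisition of a foreign subsidiary by a resident firm (outward FDI) 275.7, purchases of foreign government bonds by domestic residents 166.5, new loans extended by domestic banks to foreign borrowers 181.8, increase in resident deposits held at foreign banks 201.0; primary income: dividends paid to foreign shareholders of resident firms 134.8, dividends received from foreign subsidiaries of resident firms 74.0, profits repatriated by foreign-owned firms operating domestically 118.3.)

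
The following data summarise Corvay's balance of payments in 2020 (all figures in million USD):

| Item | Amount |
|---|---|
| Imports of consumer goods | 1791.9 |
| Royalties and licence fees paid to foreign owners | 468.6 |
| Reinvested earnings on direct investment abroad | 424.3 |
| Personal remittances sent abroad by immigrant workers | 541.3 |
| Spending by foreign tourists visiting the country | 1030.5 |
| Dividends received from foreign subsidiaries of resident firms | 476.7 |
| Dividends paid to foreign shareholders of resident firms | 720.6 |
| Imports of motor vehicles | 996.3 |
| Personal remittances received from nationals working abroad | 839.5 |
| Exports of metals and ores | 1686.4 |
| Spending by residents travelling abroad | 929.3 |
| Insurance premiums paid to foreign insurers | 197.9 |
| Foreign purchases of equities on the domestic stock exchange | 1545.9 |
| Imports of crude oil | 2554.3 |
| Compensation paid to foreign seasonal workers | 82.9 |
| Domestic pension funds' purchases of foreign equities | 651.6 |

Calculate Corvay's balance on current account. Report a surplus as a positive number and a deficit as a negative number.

-3825.7

Goods: 1686.4 - 1791.9 - 996.3 - 2554.3 = -3656.1
Services: 1030.5 - 929.3 - 197.9 - 468.6 = -565.3
Primary income: -720.6 - 82.9 + 424.3 + 476.7 = 97.5
Secondary income: 839.5 - 541.3 = 298.2
Current account = (-3656.1) + (-565.3) + 97.5 + 298.2 = -3825.7
(Excluded from the current account — financial account: foreign purchases of equities on the domestic stock exchange 1545.9, domestic pension funds' purchases of foreign equities 651.6.)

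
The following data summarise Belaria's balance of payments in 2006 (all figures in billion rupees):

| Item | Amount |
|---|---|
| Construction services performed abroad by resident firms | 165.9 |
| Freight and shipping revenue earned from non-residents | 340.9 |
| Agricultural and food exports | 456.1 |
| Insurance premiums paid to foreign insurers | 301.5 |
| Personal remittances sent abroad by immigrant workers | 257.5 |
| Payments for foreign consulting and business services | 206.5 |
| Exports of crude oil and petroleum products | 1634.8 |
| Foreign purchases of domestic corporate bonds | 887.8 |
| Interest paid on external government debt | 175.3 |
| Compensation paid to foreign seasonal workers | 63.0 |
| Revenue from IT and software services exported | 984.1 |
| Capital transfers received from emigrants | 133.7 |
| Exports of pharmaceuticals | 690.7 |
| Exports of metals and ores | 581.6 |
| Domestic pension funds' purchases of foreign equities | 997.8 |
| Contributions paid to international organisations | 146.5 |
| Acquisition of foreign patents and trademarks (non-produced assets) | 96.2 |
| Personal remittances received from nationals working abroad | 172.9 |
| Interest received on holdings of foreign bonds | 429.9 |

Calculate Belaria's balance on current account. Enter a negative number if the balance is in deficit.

Goods: 690.7 + 456.1 + 581.6 + 1634.8 = 3363.2
Services: -206.5 + 165.9 + 984.1 - 301.5 + 340.9 = 982.9
Primary income: -63.0 + 429.9 - 175.3 = 191.6
Secondary income: -257.5 + 172.9 - 146.5 = -231.1
Current account = 3363.2 + 982.9 + 191.6 + (-231.1) = 4306.6
(Excluded from the current account — financial account: foreign purchases of domestic corporate bonds 887.8, domestic pension funds' purchases of foreign equities 997.8; capital account: capital transfers received from emigrants 133.7, acquisition of foreign patents and trademarks (non-produced assets) 96.2.)

4306.6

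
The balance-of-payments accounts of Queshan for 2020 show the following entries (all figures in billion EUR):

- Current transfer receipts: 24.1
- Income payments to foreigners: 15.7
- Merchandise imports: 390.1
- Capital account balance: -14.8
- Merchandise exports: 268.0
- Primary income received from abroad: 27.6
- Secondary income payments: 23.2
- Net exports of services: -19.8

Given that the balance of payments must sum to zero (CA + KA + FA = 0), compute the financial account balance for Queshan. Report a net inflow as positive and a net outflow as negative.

143.9

Goods balance = 268.0 - 390.1 = -122.1
Services balance = -19.8
Trade balance (goods + services) = -122.1 + (-19.8) = -141.9
Net primary income = 27.6 - 15.7 = 11.9
Net secondary income = 24.1 - 23.2 = 0.9
Current account = -141.9 + 11.9 + 0.9 = -129.1
Financial account = -(-129.1 + (-14.8)) = 143.9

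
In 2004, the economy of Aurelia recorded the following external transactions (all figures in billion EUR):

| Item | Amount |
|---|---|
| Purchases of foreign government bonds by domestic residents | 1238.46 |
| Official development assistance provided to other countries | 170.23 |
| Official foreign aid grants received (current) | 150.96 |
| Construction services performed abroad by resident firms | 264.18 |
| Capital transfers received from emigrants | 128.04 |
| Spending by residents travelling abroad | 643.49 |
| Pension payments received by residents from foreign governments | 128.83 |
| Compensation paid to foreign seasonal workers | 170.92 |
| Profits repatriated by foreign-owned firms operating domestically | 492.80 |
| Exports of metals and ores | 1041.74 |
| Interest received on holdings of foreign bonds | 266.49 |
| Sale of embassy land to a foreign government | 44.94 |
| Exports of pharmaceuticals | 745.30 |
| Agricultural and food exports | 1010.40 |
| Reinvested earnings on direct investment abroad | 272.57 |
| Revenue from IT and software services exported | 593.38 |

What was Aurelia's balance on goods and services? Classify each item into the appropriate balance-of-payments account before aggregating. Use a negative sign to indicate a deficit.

Goods: 1010.40 + 1041.74 + 745.30 = 2797.44
Services: 593.38 - 643.49 + 264.18 = 214.07
Trade balance = 2797.44 + 214.07 = 3011.51
(Excluded from the trade balance — financial account: purchases of foreign government bonds by domestic residents 1238.46; secondary income: official development assistance provided to other countries 170.23, official foreign aid grants received (current) 150.96, pension payments received by residents from foreign governments 128.83; capital account: capital transfers received from emigrants 128.04, sale of embassy land to a foreign government 44.94; primary income: compensation paid to foreign seasonal workers 170.92, profits repatriated by foreign-owned firms operating domestically 492.80, interest received on holdings of foreign bonds 266.49, reinvested earnings on direct investment abroad 272.57.)

3011.51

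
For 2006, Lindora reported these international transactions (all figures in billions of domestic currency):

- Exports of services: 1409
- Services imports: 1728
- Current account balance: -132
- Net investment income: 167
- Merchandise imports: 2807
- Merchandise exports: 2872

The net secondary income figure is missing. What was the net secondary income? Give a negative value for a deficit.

-45

Current account = goods balance + services balance + net primary income + net secondary income
Sum of the known components = -87
Net secondary income = CA - (known components) = -132 - (-87) = -45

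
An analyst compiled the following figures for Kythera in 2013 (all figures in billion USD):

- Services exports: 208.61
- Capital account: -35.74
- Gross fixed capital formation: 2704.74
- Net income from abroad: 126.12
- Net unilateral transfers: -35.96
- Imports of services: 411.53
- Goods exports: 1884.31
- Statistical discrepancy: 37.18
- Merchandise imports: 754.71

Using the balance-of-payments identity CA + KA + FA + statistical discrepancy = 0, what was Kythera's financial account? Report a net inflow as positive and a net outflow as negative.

-1018.28

Goods balance = 1884.31 - 754.71 = 1129.60
Services balance = 208.61 - 411.53 = -202.92
Trade balance (goods + services) = 1129.60 + (-202.92) = 926.68
Net primary income = 126.12
Net secondary income = -35.96
Current account = 926.68 + 126.12 + (-35.96) = 1016.84
Financial account = -(1016.84 + (-35.74) + 37.18) = -1018.28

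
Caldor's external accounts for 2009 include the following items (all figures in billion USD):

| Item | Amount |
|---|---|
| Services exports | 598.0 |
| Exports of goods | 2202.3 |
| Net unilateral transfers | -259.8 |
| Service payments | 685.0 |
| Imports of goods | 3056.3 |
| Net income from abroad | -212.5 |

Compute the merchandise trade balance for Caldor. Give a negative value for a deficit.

Goods balance = 2202.3 - 3056.3 = -854.0

-854.0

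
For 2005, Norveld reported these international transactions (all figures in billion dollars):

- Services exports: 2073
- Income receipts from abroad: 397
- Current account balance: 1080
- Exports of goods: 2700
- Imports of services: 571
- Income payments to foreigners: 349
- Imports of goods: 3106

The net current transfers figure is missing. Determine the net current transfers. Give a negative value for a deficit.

-64

Current account = goods balance + services balance + net primary income + net secondary income
Sum of the known components = 1144
Net current transfers = CA - (known components) = 1080 - 1144 = -64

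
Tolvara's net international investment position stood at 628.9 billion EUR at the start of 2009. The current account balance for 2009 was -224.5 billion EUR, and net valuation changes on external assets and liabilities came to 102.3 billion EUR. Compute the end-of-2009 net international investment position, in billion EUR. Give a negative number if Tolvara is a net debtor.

506.7

Change in NIIP = current account + net valuation change = -224.5 + 102.3 = -122.2
End-of-year NIIP = 628.9 + (-122.2) = 506.7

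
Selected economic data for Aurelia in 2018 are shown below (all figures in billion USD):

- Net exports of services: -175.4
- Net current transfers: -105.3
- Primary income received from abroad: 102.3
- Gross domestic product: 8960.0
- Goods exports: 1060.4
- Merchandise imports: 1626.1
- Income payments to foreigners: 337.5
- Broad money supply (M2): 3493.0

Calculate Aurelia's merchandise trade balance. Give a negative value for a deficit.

Goods balance = 1060.4 - 1626.1 = -565.7

-565.7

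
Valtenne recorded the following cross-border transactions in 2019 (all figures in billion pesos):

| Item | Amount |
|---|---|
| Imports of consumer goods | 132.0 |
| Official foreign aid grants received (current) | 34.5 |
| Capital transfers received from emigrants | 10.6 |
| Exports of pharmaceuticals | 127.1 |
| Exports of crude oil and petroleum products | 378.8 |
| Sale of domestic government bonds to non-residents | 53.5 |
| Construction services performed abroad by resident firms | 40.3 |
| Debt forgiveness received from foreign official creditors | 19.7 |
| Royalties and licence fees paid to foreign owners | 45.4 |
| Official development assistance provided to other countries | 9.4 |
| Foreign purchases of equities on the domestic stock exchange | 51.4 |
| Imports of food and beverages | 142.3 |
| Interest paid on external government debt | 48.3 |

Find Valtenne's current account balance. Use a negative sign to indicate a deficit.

Goods: 378.8 - 142.3 + 127.1 - 132.0 = 231.6
Services: -45.4 + 40.3 = -5.1
Primary income: -48.3
Secondary income: -9.4 + 34.5 = 25.1
Current account = 231.6 + (-5.1) + (-48.3) + 25.1 = 203.3
(Excluded from the current account — capital account: capital transfers received from emigrants 10.6, debt forgiveness received from foreign official creditors 19.7; financial account: sale of domestic government bonds to non-residents 53.5, foreign purchases of equities on the domestic stock exchange 51.4.)

203.3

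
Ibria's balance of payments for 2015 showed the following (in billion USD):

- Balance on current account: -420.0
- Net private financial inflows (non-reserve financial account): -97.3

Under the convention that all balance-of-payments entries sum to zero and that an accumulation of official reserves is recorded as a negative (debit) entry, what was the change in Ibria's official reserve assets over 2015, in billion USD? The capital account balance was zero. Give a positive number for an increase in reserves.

Official reserve transactions balance = -((-420.0) + (-97.3)) = 517.3
An accumulation of reserves is recorded as a debit (negative entry), so the change in the stock of reserves is the negative of that balance.
Change in official reserves = -(517.3) = -517.3

-517.3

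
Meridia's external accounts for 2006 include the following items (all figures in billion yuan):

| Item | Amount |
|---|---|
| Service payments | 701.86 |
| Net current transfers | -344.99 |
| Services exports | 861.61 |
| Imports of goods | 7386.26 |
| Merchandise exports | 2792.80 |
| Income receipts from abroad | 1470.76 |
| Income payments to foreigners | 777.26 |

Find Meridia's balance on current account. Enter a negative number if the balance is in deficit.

-4085.20

Goods balance = 2792.80 - 7386.26 = -4593.46
Services balance = 861.61 - 701.86 = 159.75
Trade balance (goods + services) = -4593.46 + 159.75 = -4433.71
Net primary income = 1470.76 - 777.26 = 693.50
Net secondary income = -344.99
Current account = -4433.71 + 693.50 + (-344.99) = -4085.20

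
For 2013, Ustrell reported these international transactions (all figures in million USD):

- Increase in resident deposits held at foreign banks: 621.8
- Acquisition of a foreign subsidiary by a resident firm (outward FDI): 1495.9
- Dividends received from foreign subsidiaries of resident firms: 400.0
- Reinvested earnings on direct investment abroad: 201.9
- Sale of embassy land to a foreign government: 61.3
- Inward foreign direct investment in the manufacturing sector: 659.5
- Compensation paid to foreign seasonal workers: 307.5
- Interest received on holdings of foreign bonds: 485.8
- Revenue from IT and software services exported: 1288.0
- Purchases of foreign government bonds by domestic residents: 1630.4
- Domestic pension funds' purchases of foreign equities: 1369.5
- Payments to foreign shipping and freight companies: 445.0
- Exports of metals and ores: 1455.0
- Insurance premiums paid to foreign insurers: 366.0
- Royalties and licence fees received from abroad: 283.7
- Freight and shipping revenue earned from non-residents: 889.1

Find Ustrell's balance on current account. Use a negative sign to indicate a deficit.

Goods: 1455.0
Services: 283.7 + 1288.0 - 366.0 - 445.0 + 889.1 = 1649.8
Primary income: 485.8 + 400.0 + 201.9 - 307.5 = 780.2
Current account = 1455.0 + 1649.8 + 780.2 = 3885.0
(Excluded from the current account — financial account: increase in resident deposits held at foreign banks 621.8, acquisition of a foreign subsidiary by a resident firm (outward FDI) 1495.9, inward foreign direct investment in the manufacturing sector 659.5, purchases of foreign government bonds by domestic residents 1630.4, domestic pension funds' purchases of foreign equities 1369.5; capital account: sale of embassy land to a foreign government 61.3.)

3885.0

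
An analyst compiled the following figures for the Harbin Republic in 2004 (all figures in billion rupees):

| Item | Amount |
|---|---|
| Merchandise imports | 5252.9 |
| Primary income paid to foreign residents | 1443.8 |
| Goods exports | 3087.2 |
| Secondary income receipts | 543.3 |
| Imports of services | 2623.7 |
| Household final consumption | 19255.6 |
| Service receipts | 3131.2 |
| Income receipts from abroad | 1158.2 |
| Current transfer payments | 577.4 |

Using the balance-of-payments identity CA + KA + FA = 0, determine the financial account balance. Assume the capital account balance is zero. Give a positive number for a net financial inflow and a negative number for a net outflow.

1977.9

Goods balance = 3087.2 - 5252.9 = -2165.7
Services balance = 3131.2 - 2623.7 = 507.5
Trade balance (goods + services) = -2165.7 + 507.5 = -1658.2
Net primary income = 1158.2 - 1443.8 = -285.6
Net secondary income = 543.3 - 577.4 = -34.1
Current account = -1658.2 + (-285.6) + (-34.1) = -1977.9
Financial account = -(-1977.9) = 1977.9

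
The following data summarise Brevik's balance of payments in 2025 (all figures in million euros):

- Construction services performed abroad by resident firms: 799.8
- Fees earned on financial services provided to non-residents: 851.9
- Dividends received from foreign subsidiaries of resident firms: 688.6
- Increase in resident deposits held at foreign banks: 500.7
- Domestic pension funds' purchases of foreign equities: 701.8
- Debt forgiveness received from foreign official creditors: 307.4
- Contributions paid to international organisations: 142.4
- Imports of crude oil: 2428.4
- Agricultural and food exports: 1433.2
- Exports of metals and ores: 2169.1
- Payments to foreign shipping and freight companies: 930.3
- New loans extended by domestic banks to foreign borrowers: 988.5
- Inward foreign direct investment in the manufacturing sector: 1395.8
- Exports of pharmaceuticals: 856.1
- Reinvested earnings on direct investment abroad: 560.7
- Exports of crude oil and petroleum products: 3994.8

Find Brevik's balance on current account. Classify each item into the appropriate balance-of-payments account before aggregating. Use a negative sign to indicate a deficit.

7853.1

Goods: 2169.1 - 2428.4 + 1433.2 + 3994.8 + 856.1 = 6024.8
Services: -930.3 + 799.8 + 851.9 = 721.4
Primary income: 688.6 + 560.7 = 1249.3
Secondary income: -142.4
Current account = 6024.8 + 721.4 + 1249.3 + (-142.4) = 7853.1
(Excluded from the current account — financial account: increase in resident deposits held at foreign banks 500.7, domestic pension funds' purchases of foreign equities 701.8, new loans extended by domestic banks to foreign borrowers 988.5, inward foreign direct investment in the manufacturing sector 1395.8; capital account: debt forgiveness received from foreign official creditors 307.4.)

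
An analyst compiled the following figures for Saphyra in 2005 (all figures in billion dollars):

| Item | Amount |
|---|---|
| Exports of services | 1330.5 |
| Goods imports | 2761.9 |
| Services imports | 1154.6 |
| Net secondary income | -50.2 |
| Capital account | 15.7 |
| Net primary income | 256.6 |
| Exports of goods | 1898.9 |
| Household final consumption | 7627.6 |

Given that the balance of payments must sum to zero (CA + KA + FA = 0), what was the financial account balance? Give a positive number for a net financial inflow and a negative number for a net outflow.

Goods balance = 1898.9 - 2761.9 = -863.0
Services balance = 1330.5 - 1154.6 = 175.9
Trade balance (goods + services) = -863.0 + 175.9 = -687.1
Net primary income = 256.6
Net secondary income = -50.2
Current account = -687.1 + 256.6 + (-50.2) = -480.7
Financial account = -(-480.7 + 15.7) = 465.0

465.0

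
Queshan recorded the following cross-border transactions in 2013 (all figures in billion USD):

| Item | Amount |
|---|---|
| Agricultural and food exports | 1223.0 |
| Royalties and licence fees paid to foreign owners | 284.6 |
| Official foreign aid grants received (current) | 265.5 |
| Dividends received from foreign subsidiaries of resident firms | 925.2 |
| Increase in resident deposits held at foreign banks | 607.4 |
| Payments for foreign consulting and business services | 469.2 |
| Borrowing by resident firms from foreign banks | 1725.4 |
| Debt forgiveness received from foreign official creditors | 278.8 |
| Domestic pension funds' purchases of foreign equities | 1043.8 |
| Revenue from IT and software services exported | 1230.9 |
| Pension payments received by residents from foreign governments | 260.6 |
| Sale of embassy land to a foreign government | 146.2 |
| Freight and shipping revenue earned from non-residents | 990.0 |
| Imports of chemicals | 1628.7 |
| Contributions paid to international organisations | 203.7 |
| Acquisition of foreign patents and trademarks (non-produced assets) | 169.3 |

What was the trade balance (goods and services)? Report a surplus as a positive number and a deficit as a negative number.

1061.4

Goods: -1628.7 + 1223.0 = -405.7
Services: 990.0 - 469.2 - 284.6 + 1230.9 = 1467.1
Trade balance = -405.7 + 1467.1 = 1061.4
(Excluded from the trade balance — secondary income: official foreign aid grants received (current) 265.5, pension payments received by residents from foreign governments 260.6, contributions paid to international organisations 203.7; primary income: dividends received from foreign subsidiaries of resident firms 925.2; financial account: increase in resident deposits held at foreign banks 607.4, borrowing by resident firms from foreign banks 1725.4, domestic pension funds' purchases of foreign equities 1043.8; capital account: debt forgiveness received from foreign official creditors 278.8, sale of embassy land to a foreign government 146.2, acquisition of foreign patents and trademarks (non-produced assets) 169.3.)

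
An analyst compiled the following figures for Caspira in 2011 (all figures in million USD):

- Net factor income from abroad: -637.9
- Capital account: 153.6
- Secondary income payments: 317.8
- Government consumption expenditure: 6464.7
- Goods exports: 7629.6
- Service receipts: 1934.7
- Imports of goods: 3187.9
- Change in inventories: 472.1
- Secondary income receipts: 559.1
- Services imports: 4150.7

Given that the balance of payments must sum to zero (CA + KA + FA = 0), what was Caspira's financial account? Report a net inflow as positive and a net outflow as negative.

-1982.7

Goods balance = 7629.6 - 3187.9 = 4441.7
Services balance = 1934.7 - 4150.7 = -2216.0
Trade balance (goods + services) = 4441.7 + (-2216.0) = 2225.7
Net primary income = -637.9
Net secondary income = 559.1 - 317.8 = 241.3
Current account = 2225.7 + (-637.9) + 241.3 = 1829.1
Financial account = -(1829.1 + 153.6) = -1982.7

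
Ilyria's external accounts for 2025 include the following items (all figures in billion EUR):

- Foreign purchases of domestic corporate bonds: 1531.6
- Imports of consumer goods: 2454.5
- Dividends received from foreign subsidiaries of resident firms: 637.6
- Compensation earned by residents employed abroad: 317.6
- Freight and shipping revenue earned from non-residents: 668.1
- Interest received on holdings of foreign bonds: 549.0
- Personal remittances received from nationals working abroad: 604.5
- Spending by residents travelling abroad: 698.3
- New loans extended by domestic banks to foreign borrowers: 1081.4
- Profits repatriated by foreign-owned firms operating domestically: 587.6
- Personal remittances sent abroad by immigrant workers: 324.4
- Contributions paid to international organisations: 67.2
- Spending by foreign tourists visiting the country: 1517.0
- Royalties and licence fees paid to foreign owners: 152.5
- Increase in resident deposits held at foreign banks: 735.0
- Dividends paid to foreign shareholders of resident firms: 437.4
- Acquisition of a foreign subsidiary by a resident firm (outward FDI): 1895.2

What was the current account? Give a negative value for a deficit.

Goods: -2454.5
Services: 1517.0 - 698.3 + 668.1 - 152.5 = 1334.3
Primary income: 637.6 + 317.6 + 549.0 - 587.6 - 437.4 = 479.2
Secondary income: -324.4 - 67.2 + 604.5 = 212.9
Current account = (-2454.5) + 1334.3 + 479.2 + 212.9 = -428.1
(Excluded from the current account — financial account: foreign purchases of domestic corporate bonds 1531.6, new loans extended by domestic banks to foreign borrowers 1081.4, increase in resident deposits held at foreign banks 735.0, acquisition of a foreign subsidiary by a resident firm (outward FDI) 1895.2.)

-428.1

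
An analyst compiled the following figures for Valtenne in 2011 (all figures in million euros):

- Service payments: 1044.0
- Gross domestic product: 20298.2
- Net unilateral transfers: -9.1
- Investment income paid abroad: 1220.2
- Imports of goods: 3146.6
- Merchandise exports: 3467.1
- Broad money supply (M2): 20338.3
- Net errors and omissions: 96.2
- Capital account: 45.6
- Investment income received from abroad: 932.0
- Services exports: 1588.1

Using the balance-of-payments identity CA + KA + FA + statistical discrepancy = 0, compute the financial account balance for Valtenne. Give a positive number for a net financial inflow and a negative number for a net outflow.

-709.1

Goods balance = 3467.1 - 3146.6 = 320.5
Services balance = 1588.1 - 1044.0 = 544.1
Trade balance (goods + services) = 320.5 + 544.1 = 864.6
Net primary income = 932.0 - 1220.2 = -288.2
Net secondary income = -9.1
Current account = 864.6 + (-288.2) + (-9.1) = 567.3
Financial account = -(567.3 + 45.6 + 96.2) = -709.1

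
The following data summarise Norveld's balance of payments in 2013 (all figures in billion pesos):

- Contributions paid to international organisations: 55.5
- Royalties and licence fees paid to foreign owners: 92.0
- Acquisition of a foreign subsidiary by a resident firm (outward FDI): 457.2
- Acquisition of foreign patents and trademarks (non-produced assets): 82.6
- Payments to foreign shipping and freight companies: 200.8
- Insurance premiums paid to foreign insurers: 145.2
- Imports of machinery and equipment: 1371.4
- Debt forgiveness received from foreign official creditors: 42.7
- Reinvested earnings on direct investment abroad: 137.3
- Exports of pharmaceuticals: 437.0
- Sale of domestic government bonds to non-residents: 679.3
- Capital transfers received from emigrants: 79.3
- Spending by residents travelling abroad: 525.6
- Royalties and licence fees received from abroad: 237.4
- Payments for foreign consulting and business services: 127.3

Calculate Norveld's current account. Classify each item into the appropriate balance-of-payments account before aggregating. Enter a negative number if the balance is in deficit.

Goods: 437.0 - 1371.4 = -934.4
Services: -200.8 + 237.4 - 525.6 - 127.3 - 145.2 - 92.0 = -853.5
Primary income: 137.3
Secondary income: -55.5
Current account = (-934.4) + (-853.5) + 137.3 + (-55.5) = -1706.1
(Excluded from the current account — financial account: acquisition of a foreign subsidiary by a resident firm (outward FDI) 457.2, sale of domestic government bonds to non-residents 679.3; capital account: acquisition of foreign patents and trademarks (non-produced assets) 82.6, debt forgiveness received from foreign official creditors 42.7, capital transfers received from emigrants 79.3.)

-1706.1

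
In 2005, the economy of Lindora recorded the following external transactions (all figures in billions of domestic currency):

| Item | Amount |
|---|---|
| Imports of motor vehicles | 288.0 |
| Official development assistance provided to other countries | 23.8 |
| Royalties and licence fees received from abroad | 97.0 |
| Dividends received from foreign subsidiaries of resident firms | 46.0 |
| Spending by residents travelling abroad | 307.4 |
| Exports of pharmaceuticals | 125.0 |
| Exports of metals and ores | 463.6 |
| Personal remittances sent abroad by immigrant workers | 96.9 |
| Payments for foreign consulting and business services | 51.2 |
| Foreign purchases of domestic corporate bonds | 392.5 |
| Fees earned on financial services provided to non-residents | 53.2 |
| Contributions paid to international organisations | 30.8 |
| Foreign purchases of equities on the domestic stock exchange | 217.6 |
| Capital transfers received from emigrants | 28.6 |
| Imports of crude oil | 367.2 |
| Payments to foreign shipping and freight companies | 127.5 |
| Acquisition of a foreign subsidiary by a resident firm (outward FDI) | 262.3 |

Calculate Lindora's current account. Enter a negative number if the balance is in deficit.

Goods: -367.2 - 288.0 + 463.6 + 125.0 = -66.6
Services: 97.0 - 127.5 - 51.2 - 307.4 + 53.2 = -335.9
Primary income: 46.0
Secondary income: -30.8 - 96.9 - 23.8 = -151.5
Current account = (-66.6) + (-335.9) + 46.0 + (-151.5) = -508.0
(Excluded from the current account — financial account: foreign purchases of domestic corporate bonds 392.5, foreign purchases of equities on the domestic stock exchange 217.6, acquisition of a foreign subsidiary by a resident firm (outward FDI) 262.3; capital account: capital transfers received from emigrants 28.6.)

-508.0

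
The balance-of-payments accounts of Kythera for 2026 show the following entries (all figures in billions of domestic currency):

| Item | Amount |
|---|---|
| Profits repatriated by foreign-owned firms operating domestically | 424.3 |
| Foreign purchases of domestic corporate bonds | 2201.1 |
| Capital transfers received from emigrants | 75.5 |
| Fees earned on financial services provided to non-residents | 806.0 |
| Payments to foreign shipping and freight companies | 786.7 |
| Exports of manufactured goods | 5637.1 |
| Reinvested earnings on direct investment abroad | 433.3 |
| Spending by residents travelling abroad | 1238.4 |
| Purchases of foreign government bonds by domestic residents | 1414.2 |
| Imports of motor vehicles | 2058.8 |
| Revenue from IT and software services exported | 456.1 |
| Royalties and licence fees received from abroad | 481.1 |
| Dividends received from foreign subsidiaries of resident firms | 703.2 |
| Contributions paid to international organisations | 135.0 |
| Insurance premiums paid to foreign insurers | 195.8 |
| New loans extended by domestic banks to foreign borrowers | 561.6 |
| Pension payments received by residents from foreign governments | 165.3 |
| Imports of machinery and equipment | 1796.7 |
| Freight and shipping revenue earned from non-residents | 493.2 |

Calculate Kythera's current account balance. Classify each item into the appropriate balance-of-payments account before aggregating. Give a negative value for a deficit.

2539.6

Goods: -2058.8 - 1796.7 + 5637.1 = 1781.6
Services: -1238.4 + 806.0 + 481.1 - 786.7 + 456.1 - 195.8 + 493.2 = 15.5
Primary income: -424.3 + 433.3 + 703.2 = 712.2
Secondary income: -135.0 + 165.3 = 30.3
Current account = 1781.6 + 15.5 + 712.2 + 30.3 = 2539.6
(Excluded from the current account — financial account: foreign purchases of domestic corporate bonds 2201.1, purchases of foreign government bonds by domestic residents 1414.2, new loans extended by domestic banks to foreign borrowers 561.6; capital account: capital transfers received from emigrants 75.5.)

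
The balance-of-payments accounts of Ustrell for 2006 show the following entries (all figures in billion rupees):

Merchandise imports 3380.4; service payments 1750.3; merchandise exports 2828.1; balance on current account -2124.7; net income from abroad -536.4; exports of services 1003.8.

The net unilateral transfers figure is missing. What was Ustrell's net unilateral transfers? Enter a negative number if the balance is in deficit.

-289.5

Current account = goods balance + services balance + net primary income + net secondary income
Sum of the known components = -1835.2
Net unilateral transfers = CA - (known components) = -2124.7 - (-1835.2) = -289.5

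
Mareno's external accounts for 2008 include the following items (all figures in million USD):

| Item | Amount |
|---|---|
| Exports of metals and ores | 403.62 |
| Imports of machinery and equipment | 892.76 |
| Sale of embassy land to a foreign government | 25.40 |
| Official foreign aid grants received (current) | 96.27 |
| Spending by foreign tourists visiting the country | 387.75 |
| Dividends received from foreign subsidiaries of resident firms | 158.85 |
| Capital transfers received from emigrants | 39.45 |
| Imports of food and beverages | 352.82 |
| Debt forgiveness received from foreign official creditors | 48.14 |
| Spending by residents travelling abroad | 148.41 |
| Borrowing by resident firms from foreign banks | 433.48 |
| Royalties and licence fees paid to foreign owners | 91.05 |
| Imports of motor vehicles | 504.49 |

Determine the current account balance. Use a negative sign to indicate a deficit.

-943.04

Goods: -892.76 - 352.82 + 403.62 - 504.49 = -1346.45
Services: -91.05 + 387.75 - 148.41 = 148.29
Primary income: 158.85
Secondary income: 96.27
Current account = (-1346.45) + 148.29 + 158.85 + 96.27 = -943.04
(Excluded from the current account — capital account: sale of embassy land to a foreign government 25.40, capital transfers received from emigrants 39.45, debt forgiveness received from foreign official creditors 48.14; financial account: borrowing by resident firms from foreign banks 433.48.)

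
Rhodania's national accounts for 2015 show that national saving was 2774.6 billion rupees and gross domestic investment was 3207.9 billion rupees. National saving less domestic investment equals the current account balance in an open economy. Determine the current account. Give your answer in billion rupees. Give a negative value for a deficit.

CA = S - I = 2774.6 - 3207.9 = -433.3

-433.3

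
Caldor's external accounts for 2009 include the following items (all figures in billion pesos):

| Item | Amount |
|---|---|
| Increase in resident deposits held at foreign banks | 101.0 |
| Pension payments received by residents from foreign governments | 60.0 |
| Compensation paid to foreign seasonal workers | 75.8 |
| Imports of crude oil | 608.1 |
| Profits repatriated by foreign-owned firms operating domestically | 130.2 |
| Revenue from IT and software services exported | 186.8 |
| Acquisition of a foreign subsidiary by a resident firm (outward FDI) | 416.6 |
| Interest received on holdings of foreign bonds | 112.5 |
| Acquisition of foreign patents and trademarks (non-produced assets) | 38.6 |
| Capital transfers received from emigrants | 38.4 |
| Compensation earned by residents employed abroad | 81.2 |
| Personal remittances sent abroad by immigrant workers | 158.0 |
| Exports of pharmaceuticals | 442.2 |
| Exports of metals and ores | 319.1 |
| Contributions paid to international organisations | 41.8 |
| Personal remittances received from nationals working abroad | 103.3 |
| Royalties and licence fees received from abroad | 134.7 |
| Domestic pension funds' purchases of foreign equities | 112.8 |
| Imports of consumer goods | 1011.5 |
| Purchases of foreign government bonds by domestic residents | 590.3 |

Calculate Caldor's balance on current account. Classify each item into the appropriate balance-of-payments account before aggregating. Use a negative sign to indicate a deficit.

-585.6

Goods: -608.1 - 1011.5 + 442.2 + 319.1 = -858.3
Services: 186.8 + 134.7 = 321.5
Primary income: -130.2 + 81.2 - 75.8 + 112.5 = -12.3
Secondary income: 103.3 - 41.8 + 60.0 - 158.0 = -36.5
Current account = (-858.3) + 321.5 + (-12.3) + (-36.5) = -585.6
(Excluded from the current account — financial account: increase in resident deposits held at foreign banks 101.0, acquisition of a foreign subsidiary by a resident firm (outward FDI) 416.6, domestic pension funds' purchases of foreign equities 112.8, purchases of foreign government bonds by domestic residents 590.3; capital account: acquisition of foreign patents and trademarks (non-produced assets) 38.6, capital transfers received from emigrants 38.4.)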